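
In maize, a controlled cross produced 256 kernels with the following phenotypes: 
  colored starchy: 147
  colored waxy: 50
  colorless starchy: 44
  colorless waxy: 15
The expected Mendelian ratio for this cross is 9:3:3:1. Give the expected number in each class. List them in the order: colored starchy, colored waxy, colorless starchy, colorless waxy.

Total ratio parts = 16. Expected numbers out of 256:
  colored starchy: 256 × 9/16 = 144
  colored waxy: 256 × 3/16 = 48
  colorless starchy: 256 × 3/16 = 48
  colorless waxy: 256 × 1/16 = 16

144, 48, 48, 16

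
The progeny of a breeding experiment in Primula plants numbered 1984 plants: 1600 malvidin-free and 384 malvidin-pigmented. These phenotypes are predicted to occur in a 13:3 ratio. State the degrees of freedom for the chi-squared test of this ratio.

1

A goodness-of-fit test with 2 phenotype classes has df = 2 − 1 = 1.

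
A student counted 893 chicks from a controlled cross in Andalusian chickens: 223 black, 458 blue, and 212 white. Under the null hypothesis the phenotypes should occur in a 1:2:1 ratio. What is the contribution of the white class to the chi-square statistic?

The 1:2:1 ratio has 4 parts, so with N = 893 the expected counts are:
  black: 893 × 1/4 = 223.25
  blue: 893 × 2/4 = 446.5
  white: 893 × 1/4 = 223.25
Contribution of white: (212 − 223.25)² / 223.25 = 0.5669

0.567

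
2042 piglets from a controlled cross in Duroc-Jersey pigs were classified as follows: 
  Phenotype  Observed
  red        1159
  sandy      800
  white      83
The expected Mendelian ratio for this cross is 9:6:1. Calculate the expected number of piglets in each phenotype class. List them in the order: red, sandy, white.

Total ratio parts = 16. Expected numbers out of 2042:
  red: 2042 × 9/16 = 1148.625
  sandy: 2042 × 6/16 = 765.75
  white: 2042 × 1/16 = 127.625

1148.625, 765.75, 127.625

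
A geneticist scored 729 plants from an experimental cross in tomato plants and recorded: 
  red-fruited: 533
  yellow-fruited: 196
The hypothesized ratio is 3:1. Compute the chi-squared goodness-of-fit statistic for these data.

1.383

Expected counts for N = 729 under a 3:1 ratio (total parts = 4):
  red-fruited: 729 × 3/4 = 546.75
  yellow-fruited: 729 × 1/4 = 182.25
χ² = Σ (O − E)² / E
  red-fruited: (533 − 546.75)² / 546.75 = 0.3458
  yellow-fruited: (196 − 182.25)² / 182.25 = 1.0374
χ² = 0.3458 + 1.0374 = 1.3832 ≈ 1.383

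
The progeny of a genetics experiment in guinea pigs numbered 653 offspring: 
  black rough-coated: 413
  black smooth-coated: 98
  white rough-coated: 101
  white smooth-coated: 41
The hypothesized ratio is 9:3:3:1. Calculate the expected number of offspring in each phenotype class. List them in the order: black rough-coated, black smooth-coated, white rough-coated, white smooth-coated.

367.3125, 122.4375, 122.4375, 40.8125

Expected counts for N = 653 under a 9:3:3:1 ratio (total parts = 16):
  black rough-coated: 653 × 9/16 = 367.3125
  black smooth-coated: 653 × 3/16 = 122.4375
  white rough-coated: 653 × 3/16 = 122.4375
  white smooth-coated: 653 × 1/16 = 40.8125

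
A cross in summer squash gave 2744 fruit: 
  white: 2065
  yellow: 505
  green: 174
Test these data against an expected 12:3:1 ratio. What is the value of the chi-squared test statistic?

0.236

The 12:3:1 ratio has 16 parts, so with N = 2744 the expected counts are:
  white: 2744 × 12/16 = 2058
  yellow: 2744 × 3/16 = 514.5
  green: 2744 × 1/16 = 171.5
χ² = Σ (O − E)² / E
  white: (2065 − 2058)² / 2058 = 0.0238
  yellow: (505 − 514.5)² / 514.5 = 0.1754
  green: (174 − 171.5)² / 171.5 = 0.0364
χ² = 0.0238 + 0.1754 + 0.0364 = 0.2356 ≈ 0.236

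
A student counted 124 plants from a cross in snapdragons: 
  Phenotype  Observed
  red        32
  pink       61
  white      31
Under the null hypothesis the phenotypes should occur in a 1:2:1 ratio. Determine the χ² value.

Expected counts for N = 124 under a 1:2:1 ratio (total parts = 4):
  red: 124 × 1/4 = 31
  pink: 124 × 2/4 = 62
  white: 124 × 1/4 = 31
χ² = Σ (O − E)² / E
  red: (32 − 31)² / 31 = 0.0323
  pink: (61 − 62)² / 62 = 0.0161
  white: (31 − 31)² / 31 = 0.0000
χ² = 0.0323 + 0.0161 + 0.0000 = 0.0484 ≈ 0.048

0.048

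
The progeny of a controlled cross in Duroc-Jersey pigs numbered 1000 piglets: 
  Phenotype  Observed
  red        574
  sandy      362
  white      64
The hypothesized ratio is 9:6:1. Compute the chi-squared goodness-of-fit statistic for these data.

0.722

The 9:6:1 ratio has 16 parts, so with N = 1000 the expected counts are:
  red: 1000 × 9/16 = 562.5
  sandy: 1000 × 6/16 = 375
  white: 1000 × 1/16 = 62.5
χ² = Σ (O − E)² / E
  red: (574 − 562.5)² / 562.5 = 0.2351
  sandy: (362 − 375)² / 375 = 0.4507
  white: (64 − 62.5)² / 62.5 = 0.0360
χ² = 0.2351 + 0.4507 + 0.0360 = 0.7218 ≈ 0.722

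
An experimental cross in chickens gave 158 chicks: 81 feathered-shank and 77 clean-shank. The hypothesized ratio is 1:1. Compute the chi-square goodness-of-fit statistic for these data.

Total ratio parts = 2. Expected numbers out of 158:
  feathered-shank: 158 × 1/2 = 79
  clean-shank: 158 × 1/2 = 79
χ² = Σ (O − E)² / E
  feathered-shank: (81 − 79)² / 79 = 0.0506
  clean-shank: (77 − 79)² / 79 = 0.0506
χ² = 0.0506 + 0.0506 = 0.1012 ≈ 0.101

0.101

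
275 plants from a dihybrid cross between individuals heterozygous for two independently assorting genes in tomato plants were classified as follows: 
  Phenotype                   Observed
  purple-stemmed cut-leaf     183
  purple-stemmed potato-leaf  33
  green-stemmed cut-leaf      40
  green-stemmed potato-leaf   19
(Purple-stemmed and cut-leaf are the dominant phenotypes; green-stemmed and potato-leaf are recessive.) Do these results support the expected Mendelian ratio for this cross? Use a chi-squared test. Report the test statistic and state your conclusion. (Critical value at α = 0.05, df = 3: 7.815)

A dihybrid F₂ with independent assortment and complete dominance at both loci gives a 9:3:3:1 phenotypic ratio.
Expected counts for N = 275 under a 9:3:3:1 ratio (total parts = 16):
  purple-stemmed cut-leaf: 275 × 9/16 = 154.6875
  purple-stemmed potato-leaf: 275 × 3/16 = 51.5625
  green-stemmed cut-leaf: 275 × 3/16 = 51.5625
  green-stemmed potato-leaf: 275 × 1/16 = 17.1875
χ² = Σ (O − E)² / E
  purple-stemmed cut-leaf: (183 − 154.6875)² / 154.6875 = 5.1820
  purple-stemmed potato-leaf: (33 − 51.5625)² / 51.5625 = 6.6825
  green-stemmed cut-leaf: (40 − 51.5625)² / 51.5625 = 2.5928
  green-stemmed potato-leaf: (19 − 17.1875)² / 17.1875 = 0.1911
χ² = 5.1820 + 6.6825 + 2.5928 + 0.1911 = 14.6484 ≈ 14.648
Degrees of freedom = 4 − 1 = 3; critical value at α = 0.05 is 7.815.
Since 14.648 > 7.815, we reject the null hypothesis — the data do not fit the 9:3:3:1 ratio.

14.648; not consistent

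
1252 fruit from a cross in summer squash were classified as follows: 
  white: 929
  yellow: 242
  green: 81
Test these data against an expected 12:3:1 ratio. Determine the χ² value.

0.427

Expected counts for N = 1252 under a 12:3:1 ratio (total parts = 16):
  white: 1252 × 12/16 = 939
  yellow: 1252 × 3/16 = 234.75
  green: 1252 × 1/16 = 78.25
χ² = Σ (O − E)² / E
  white: (929 − 939)² / 939 = 0.1065
  yellow: (242 − 234.75)² / 234.75 = 0.2239
  green: (81 − 78.25)² / 78.25 = 0.0966
χ² = 0.1065 + 0.2239 + 0.0966 = 0.427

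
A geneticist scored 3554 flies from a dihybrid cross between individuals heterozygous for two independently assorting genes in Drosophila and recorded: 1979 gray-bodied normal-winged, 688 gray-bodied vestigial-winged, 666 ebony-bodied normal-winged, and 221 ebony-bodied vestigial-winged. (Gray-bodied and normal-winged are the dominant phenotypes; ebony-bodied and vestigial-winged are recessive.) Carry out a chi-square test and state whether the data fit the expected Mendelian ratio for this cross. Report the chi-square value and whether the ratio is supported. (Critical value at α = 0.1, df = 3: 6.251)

0.910; consistent

A dihybrid F₂ with independent assortment and complete dominance at both loci gives a 9:3:3:1 phenotypic ratio.
Under the 9:3:3:1 hypothesis (Σ ratio = 16, N = 3554):
  gray-bodied normal-winged: 3554 × 9/16 = 1999.125
  gray-bodied vestigial-winged: 3554 × 3/16 = 666.375
  ebony-bodied normal-winged: 3554 × 3/16 = 666.375
  ebony-bodied vestigial-winged: 3554 × 1/16 = 222.125
χ² = Σ (O − E)² / E
  gray-bodied normal-winged: (1979 − 1999.125)² / 1999.125 = 0.2026
  gray-bodied vestigial-winged: (688 − 666.375)² / 666.375 = 0.7018
  ebony-bodied normal-winged: (666 − 666.375)² / 666.375 = 0.0002
  ebony-bodied vestigial-winged: (221 − 222.125)² / 222.125 = 0.0057
χ² = 0.2026 + 0.7018 + 0.0002 + 0.0057 = 0.9103 ≈ 0.910
Degrees of freedom = 4 − 1 = 3; critical value at α = 0.1 is 6.251.
Since 0.910 < 6.251, we fail to reject the null hypothesis — the data are consistent with the 9:3:3:1 ratio.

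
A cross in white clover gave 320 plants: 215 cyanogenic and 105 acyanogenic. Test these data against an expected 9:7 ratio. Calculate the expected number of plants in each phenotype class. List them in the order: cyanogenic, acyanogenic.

The 9:7 ratio has 16 parts, so with N = 320 the expected counts are:
  cyanogenic: 320 × 9/16 = 180
  acyanogenic: 320 × 7/16 = 140

180, 140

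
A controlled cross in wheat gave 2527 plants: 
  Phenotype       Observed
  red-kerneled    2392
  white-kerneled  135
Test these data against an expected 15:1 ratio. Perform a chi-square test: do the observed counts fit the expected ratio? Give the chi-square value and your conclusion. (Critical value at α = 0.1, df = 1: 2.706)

3.553; not consistent

Under the 15:1 hypothesis (Σ ratio = 16, N = 2527):
  red-kerneled: 2527 × 15/16 = 2369.0625
  white-kerneled: 2527 × 1/16 = 157.9375
χ² = Σ (O − E)² / E
  red-kerneled: (2392 − 2369.0625)² / 2369.0625 = 0.2221
  white-kerneled: (135 − 157.9375)² / 157.9375 = 3.3312
χ² = 0.2221 + 3.3312 = 3.5533 ≈ 3.553
Degrees of freedom = 2 − 1 = 1; critical value at α = 0.1 is 2.706.
Since 3.553 > 2.706, we reject the null hypothesis — the data do not fit the 15:1 ratio.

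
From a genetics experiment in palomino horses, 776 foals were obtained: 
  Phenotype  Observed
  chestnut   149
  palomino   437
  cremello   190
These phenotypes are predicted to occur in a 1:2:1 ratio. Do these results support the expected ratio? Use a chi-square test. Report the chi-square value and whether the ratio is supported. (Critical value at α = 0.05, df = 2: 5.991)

The 1:2:1 ratio has 4 parts, so with N = 776 the expected counts are:
  chestnut: 776 × 1/4 = 194
  palomino: 776 × 2/4 = 388
  cremello: 776 × 1/4 = 194
χ² = Σ (O − E)² / E
  chestnut: (149 − 194)² / 194 = 10.4381
  palomino: (437 − 388)² / 388 = 6.1881
  cremello: (190 − 194)² / 194 = 0.0825
χ² = 10.4381 + 6.1881 + 0.0825 = 16.7087 ≈ 16.709
Degrees of freedom = 3 − 1 = 2; critical value at α = 0.05 is 5.991.
Since 16.709 > 5.991, we reject the null hypothesis — the data do not fit the 1:2:1 ratio.

16.709; not consistent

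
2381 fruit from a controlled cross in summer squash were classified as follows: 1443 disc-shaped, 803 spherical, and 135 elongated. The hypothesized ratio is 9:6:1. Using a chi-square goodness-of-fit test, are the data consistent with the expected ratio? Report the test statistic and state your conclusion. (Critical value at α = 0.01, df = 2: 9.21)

The 9:6:1 ratio has 16 parts, so with N = 2381 the expected counts are:
  disc-shaped: 2381 × 9/16 = 1339.3125
  spherical: 2381 × 6/16 = 892.875
  elongated: 2381 × 1/16 = 148.8125
χ² = Σ (O − E)² / E
  disc-shaped: (1443 − 1339.3125)² / 1339.3125 = 8.0273
  spherical: (803 − 892.875)² / 892.875 = 9.0466
  elongated: (135 − 148.8125)² / 148.8125 = 1.2821
χ² = 8.0273 + 9.0466 + 1.2821 = 18.356
Degrees of freedom = 3 − 1 = 2; critical value at α = 0.01 is 9.21.
Since 18.356 > 9.21, we reject the null hypothesis — the data do not fit the 9:6:1 ratio.

18.356; not consistent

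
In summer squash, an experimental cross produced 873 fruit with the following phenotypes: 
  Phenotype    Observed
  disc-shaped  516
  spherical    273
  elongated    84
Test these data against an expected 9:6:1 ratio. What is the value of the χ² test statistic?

The 9:6:1 ratio has 16 parts, so with N = 873 the expected counts are:
  disc-shaped: 873 × 9/16 = 491.0625
  spherical: 873 × 6/16 = 327.375
  elongated: 873 × 1/16 = 54.5625
χ² = Σ (O − E)² / E
  disc-shaped: (516 − 491.0625)² / 491.0625 = 1.2664
  spherical: (273 − 327.375)² / 327.375 = 9.0314
  elongated: (84 − 54.5625)² / 54.5625 = 15.8821
χ² = 1.2664 + 9.0314 + 15.8821 = 26.1799 ≈ 26.180

26.180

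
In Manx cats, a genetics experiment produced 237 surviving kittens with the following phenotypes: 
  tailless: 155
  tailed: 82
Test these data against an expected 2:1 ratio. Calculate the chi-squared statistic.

Expected counts for N = 237 under a 2:1 ratio (total parts = 3):
  tailless: 237 × 2/3 = 158
  tailed: 237 × 1/3 = 79
χ² = Σ (O − E)² / E
  tailless: (155 − 158)² / 158 = 0.0570
  tailed: (82 − 79)² / 79 = 0.1139
χ² = 0.0570 + 0.1139 = 0.1709 ≈ 0.171

0.171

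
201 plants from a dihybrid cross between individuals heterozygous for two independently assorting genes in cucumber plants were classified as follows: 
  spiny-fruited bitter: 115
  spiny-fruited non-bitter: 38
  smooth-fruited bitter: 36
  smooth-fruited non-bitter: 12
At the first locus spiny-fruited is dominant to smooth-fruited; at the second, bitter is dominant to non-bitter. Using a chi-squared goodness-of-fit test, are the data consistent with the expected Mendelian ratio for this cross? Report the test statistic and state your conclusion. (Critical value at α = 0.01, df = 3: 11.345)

0.137; consistent

A dihybrid F₂ with independent assortment and complete dominance at both loci gives a 9:3:3:1 phenotypic ratio.
The 9:3:3:1 ratio has 16 parts, so with N = 201 the expected counts are:
  spiny-fruited bitter: 201 × 9/16 = 113.0625
  spiny-fruited non-bitter: 201 × 3/16 = 37.6875
  smooth-fruited bitter: 201 × 3/16 = 37.6875
  smooth-fruited non-bitter: 201 × 1/16 = 12.5625
χ² = Σ (O − E)² / E
  spiny-fruited bitter: (115 − 113.0625)² / 113.0625 = 0.0332
  spiny-fruited non-bitter: (38 − 37.6875)² / 37.6875 = 0.0026
  smooth-fruited bitter: (36 − 37.6875)² / 37.6875 = 0.0756
  smooth-fruited non-bitter: (12 − 12.5625)² / 12.5625 = 0.0252
χ² = 0.0332 + 0.0026 + 0.0756 + 0.0252 = 0.1366 ≈ 0.137
Degrees of freedom = 4 − 1 = 3; critical value at α = 0.01 is 11.345.
Since 0.137 < 11.345, we fail to reject the null hypothesis — the data are consistent with the 9:3:3:1 ratio.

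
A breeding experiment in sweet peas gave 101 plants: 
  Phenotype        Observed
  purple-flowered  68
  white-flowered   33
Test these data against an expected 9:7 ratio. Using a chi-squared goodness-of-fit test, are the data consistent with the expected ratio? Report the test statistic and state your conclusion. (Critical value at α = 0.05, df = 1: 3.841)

Expected counts for N = 101 under a 9:7 ratio (total parts = 16):
  purple-flowered: 101 × 9/16 = 56.8125
  white-flowered: 101 × 7/16 = 44.1875
χ² = Σ (O − E)² / E
  purple-flowered: (68 − 56.8125)² / 56.8125 = 2.2030
  white-flowered: (33 − 44.1875)² / 44.1875 = 2.8325
χ² = 2.2030 + 2.8325 = 5.0355 ≈ 5.036
Degrees of freedom = 2 − 1 = 1; critical value at α = 0.05 is 3.841.
Since 5.036 > 3.841, we reject the null hypothesis — the data do not fit the 9:7 ratio.

5.036; not consistent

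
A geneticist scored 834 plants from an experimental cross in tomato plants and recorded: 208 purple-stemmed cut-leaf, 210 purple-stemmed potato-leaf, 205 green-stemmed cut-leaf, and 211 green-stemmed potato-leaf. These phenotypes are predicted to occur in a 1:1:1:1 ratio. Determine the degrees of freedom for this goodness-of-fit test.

3

A goodness-of-fit test with 4 phenotype classes has df = 4 − 1 = 3.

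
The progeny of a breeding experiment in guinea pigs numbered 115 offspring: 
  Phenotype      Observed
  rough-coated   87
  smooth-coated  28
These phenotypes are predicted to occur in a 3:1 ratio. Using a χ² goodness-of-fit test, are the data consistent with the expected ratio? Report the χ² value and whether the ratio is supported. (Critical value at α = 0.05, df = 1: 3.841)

0.026; consistent

Under the 3:1 hypothesis (Σ ratio = 4, N = 115):
  rough-coated: 115 × 3/4 = 86.25
  smooth-coated: 115 × 1/4 = 28.75
χ² = Σ (O − E)² / E
  rough-coated: (87 − 86.25)² / 86.25 = 0.0065
  smooth-coated: (28 − 28.75)² / 28.75 = 0.0196
χ² = 0.0065 + 0.0196 = 0.0261 ≈ 0.026
Degrees of freedom = 2 − 1 = 1; critical value at α = 0.05 is 3.841.
Since 0.026 < 3.841, we fail to reject the null hypothesis — the data are consistent with the 3:1 ratio.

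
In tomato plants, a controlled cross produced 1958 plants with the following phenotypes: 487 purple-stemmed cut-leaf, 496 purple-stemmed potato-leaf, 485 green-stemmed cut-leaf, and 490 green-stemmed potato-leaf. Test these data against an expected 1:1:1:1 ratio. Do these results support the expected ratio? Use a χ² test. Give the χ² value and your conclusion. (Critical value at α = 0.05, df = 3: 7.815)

Expected counts for N = 1958 under a 1:1:1:1 ratio (total parts = 4):
  purple-stemmed cut-leaf: 1958 × 1/4 = 489.5
  purple-stemmed potato-leaf: 1958 × 1/4 = 489.5
  green-stemmed cut-leaf: 1958 × 1/4 = 489.5
  green-stemmed potato-leaf: 1958 × 1/4 = 489.5
χ² = Σ (O − E)² / E
  purple-stemmed cut-leaf: (487 − 489.5)² / 489.5 = 0.0128
  purple-stemmed potato-leaf: (496 − 489.5)² / 489.5 = 0.0863
  green-stemmed cut-leaf: (485 − 489.5)² / 489.5 = 0.0414
  green-stemmed potato-leaf: (490 − 489.5)² / 489.5 = 0.0005
χ² = 0.0128 + 0.0863 + 0.0414 + 0.0005 = 0.141
Degrees of freedom = 4 − 1 = 3; critical value at α = 0.05 is 7.815.
Since 0.141 < 7.815, we fail to reject the null hypothesis — the data are consistent with the 1:1:1:1 ratio.

0.141; consistent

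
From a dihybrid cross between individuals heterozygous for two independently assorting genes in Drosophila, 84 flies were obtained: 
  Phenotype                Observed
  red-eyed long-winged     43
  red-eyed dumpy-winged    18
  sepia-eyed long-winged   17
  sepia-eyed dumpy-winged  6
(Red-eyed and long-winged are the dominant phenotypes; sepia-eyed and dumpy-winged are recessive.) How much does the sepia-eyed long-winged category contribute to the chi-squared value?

A dihybrid F₂ with independent assortment and complete dominance at both loci gives a 9:3:3:1 phenotypic ratio.
Under the 9:3:3:1 hypothesis (Σ ratio = 16, N = 84):
  red-eyed long-winged: 84 × 9/16 = 47.25
  red-eyed dumpy-winged: 84 × 3/16 = 15.75
  sepia-eyed long-winged: 84 × 3/16 = 15.75
  sepia-eyed dumpy-winged: 84 × 1/16 = 5.25
Contribution of sepia-eyed long-winged: (17 − 15.75)² / 15.75 = 0.0992

0.099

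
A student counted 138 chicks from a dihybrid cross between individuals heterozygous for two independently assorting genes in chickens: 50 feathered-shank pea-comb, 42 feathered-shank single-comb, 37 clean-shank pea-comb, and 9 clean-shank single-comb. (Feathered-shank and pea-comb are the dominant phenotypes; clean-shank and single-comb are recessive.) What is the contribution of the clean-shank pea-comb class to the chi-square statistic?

A dihybrid F₂ with independent assortment and complete dominance at both loci gives a 9:3:3:1 phenotypic ratio.
Under the 9:3:3:1 hypothesis (Σ ratio = 16, N = 138):
  feathered-shank pea-comb: 138 × 9/16 = 77.625
  feathered-shank single-comb: 138 × 3/16 = 25.875
  clean-shank pea-comb: 138 × 3/16 = 25.875
  clean-shank single-comb: 138 × 1/16 = 8.625
Contribution of clean-shank pea-comb: (37 − 25.875)² / 25.875 = 4.7832

4.783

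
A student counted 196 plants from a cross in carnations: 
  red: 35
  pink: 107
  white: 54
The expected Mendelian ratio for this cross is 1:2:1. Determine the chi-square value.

Expected counts for N = 196 under a 1:2:1 ratio (total parts = 4):
  red: 196 × 1/4 = 49
  pink: 196 × 2/4 = 98
  white: 196 × 1/4 = 49
χ² = Σ (O − E)² / E
  red: (35 − 49)² / 49 = 4.0000
  pink: (107 − 98)² / 98 = 0.8265
  white: (54 − 49)² / 49 = 0.5102
χ² = 4.0000 + 0.8265 + 0.5102 = 5.3367 ≈ 5.337

5.337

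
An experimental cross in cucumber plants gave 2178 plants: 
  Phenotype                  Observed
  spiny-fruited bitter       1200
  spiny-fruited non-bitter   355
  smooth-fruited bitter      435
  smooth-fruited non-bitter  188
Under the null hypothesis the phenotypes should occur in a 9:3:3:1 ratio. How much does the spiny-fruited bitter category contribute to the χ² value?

0.515

The 9:3:3:1 ratio has 16 parts, so with N = 2178 the expected counts are:
  spiny-fruited bitter: 2178 × 9/16 = 1225.125
  spiny-fruited non-bitter: 2178 × 3/16 = 408.375
  smooth-fruited bitter: 2178 × 3/16 = 408.375
  smooth-fruited non-bitter: 2178 × 1/16 = 136.125
Contribution of spiny-fruited bitter: (1200 − 1225.125)² / 1225.125 = 0.5153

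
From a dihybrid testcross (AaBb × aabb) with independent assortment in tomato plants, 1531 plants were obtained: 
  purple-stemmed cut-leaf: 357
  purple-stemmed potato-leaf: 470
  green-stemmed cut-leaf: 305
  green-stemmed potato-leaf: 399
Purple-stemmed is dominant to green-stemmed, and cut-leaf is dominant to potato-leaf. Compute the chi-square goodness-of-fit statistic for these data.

A dihybrid testcross with independent assortment gives a 1:1:1:1 ratio.
Under the 1:1:1:1 hypothesis (Σ ratio = 4, N = 1531):
  purple-stemmed cut-leaf: 1531 × 1/4 = 382.75
  purple-stemmed potato-leaf: 1531 × 1/4 = 382.75
  green-stemmed cut-leaf: 1531 × 1/4 = 382.75
  green-stemmed potato-leaf: 1531 × 1/4 = 382.75
χ² = Σ (O − E)² / E
  purple-stemmed cut-leaf: (357 − 382.75)² / 382.75 = 1.7324
  purple-stemmed potato-leaf: (470 − 382.75)² / 382.75 = 19.8891
  green-stemmed cut-leaf: (305 − 382.75)² / 382.75 = 15.7938
  green-stemmed potato-leaf: (399 − 382.75)² / 382.75 = 0.6899
χ² = 1.7324 + 19.8891 + 15.7938 + 0.6899 = 38.1052 ≈ 38.105

38.105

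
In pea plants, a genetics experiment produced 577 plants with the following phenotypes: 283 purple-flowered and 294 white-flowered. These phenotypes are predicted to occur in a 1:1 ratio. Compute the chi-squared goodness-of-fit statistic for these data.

0.210

Total ratio parts = 2. Expected numbers out of 577:
  purple-flowered: 577 × 1/2 = 288.5
  white-flowered: 577 × 1/2 = 288.5
χ² = Σ (O − E)² / E
  purple-flowered: (283 − 288.5)² / 288.5 = 0.1049
  white-flowered: (294 − 288.5)² / 288.5 = 0.1049
χ² = 0.1049 + 0.1049 = 0.2098 ≈ 0.210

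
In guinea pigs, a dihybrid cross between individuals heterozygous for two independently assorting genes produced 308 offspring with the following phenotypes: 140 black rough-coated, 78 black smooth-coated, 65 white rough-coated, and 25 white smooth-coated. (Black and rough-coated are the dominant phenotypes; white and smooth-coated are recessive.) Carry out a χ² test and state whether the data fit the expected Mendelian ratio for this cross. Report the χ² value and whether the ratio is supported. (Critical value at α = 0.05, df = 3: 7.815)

A dihybrid F₂ with independent assortment and complete dominance at both loci gives a 9:3:3:1 phenotypic ratio.
The 9:3:3:1 ratio has 16 parts, so with N = 308 the expected counts are:
  black rough-coated: 308 × 9/16 = 173.25
  black smooth-coated: 308 × 3/16 = 57.75
  white rough-coated: 308 × 3/16 = 57.75
  white smooth-coated: 308 × 1/16 = 19.25
χ² = Σ (O − E)² / E
  black rough-coated: (140 − 173.25)² / 173.25 = 6.3813
  black smooth-coated: (78 − 57.75)² / 57.75 = 7.1006
  white rough-coated: (65 − 57.75)² / 57.75 = 0.9102
  white smooth-coated: (25 − 19.25)² / 19.25 = 1.7175
χ² = 6.3813 + 7.1006 + 0.9102 + 1.7175 = 16.1096 ≈ 16.110
Degrees of freedom = 4 − 1 = 3; critical value at α = 0.05 is 7.815.
Since 16.110 > 7.815, we reject the null hypothesis — the data do not fit the 9:3:3:1 ratio.

16.110; not consistent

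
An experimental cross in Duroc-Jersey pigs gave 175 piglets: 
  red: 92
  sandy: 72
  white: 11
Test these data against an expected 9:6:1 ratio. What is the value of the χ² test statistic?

The 9:6:1 ratio has 16 parts, so with N = 175 the expected counts are:
  red: 175 × 9/16 = 98.4375
  sandy: 175 × 6/16 = 65.625
  white: 175 × 1/16 = 10.9375
χ² = Σ (O − E)² / E
  red: (92 − 98.4375)² / 98.4375 = 0.4210
  sandy: (72 − 65.625)² / 65.625 = 0.6193
  white: (11 − 10.9375)² / 10.9375 = 0.0004
χ² = 0.4210 + 0.6193 + 0.0004 = 1.0407 ≈ 1.041

1.041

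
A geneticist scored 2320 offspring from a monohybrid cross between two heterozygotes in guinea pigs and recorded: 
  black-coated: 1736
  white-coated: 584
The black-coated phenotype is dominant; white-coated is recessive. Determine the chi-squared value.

0.037

For a monohybrid cross between heterozygotes with complete dominance, the expected phenotypic ratio is 3:1.
Under the 3:1 hypothesis (Σ ratio = 4, N = 2320):
  black-coated: 2320 × 3/4 = 1740
  white-coated: 2320 × 1/4 = 580
χ² = Σ (O − E)² / E
  black-coated: (1736 − 1740)² / 1740 = 0.0092
  white-coated: (584 − 580)² / 580 = 0.0276
χ² = 0.0092 + 0.0276 = 0.0368 ≈ 0.037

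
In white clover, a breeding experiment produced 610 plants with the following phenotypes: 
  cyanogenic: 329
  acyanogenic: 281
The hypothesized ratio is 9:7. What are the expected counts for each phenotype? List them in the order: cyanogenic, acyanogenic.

The 9:7 ratio has 16 parts, so with N = 610 the expected counts are:
  cyanogenic: 610 × 9/16 = 343.125
  acyanogenic: 610 × 7/16 = 266.875

343.125, 266.875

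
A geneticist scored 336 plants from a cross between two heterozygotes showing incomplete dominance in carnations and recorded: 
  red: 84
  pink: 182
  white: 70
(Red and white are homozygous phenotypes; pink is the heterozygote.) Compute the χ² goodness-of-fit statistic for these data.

3.500

With incomplete dominance, a heterozygote × heterozygote cross gives a 1:2:1 phenotypic ratio.
Total ratio parts = 4. Expected numbers out of 336:
  red: 336 × 1/4 = 84
  pink: 336 × 2/4 = 168
  white: 336 × 1/4 = 84
χ² = Σ (O − E)² / E
  red: (84 − 84)² / 84 = 0.0000
  pink: (182 − 168)² / 168 = 1.1667
  white: (70 − 84)² / 84 = 2.3333
χ² = 0.0000 + 1.1667 + 2.3333 = 3.500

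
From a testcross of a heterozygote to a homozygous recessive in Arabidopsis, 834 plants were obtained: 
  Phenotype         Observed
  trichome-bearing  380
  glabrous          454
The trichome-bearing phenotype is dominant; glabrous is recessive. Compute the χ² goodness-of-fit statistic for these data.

6.566

A testcross of a heterozygote (Aa × aa) gives a 1:1 phenotypic ratio.
Total ratio parts = 2. Expected numbers out of 834:
  trichome-bearing: 834 × 1/2 = 417
  glabrous: 834 × 1/2 = 417
χ² = Σ (O − E)² / E
  trichome-bearing: (380 − 417)² / 417 = 3.2830
  glabrous: (454 − 417)² / 417 = 3.2830
χ² = 3.2830 + 3.2830 = 6.566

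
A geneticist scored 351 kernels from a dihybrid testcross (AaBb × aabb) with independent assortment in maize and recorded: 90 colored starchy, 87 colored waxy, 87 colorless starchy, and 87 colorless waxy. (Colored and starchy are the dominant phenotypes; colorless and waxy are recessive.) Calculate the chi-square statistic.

0.077

A dihybrid testcross with independent assortment gives a 1:1:1:1 ratio.
Total ratio parts = 4. Expected numbers out of 351:
  colored starchy: 351 × 1/4 = 87.75
  colored waxy: 351 × 1/4 = 87.75
  colorless starchy: 351 × 1/4 = 87.75
  colorless waxy: 351 × 1/4 = 87.75
χ² = Σ (O − E)² / E
  colored starchy: (90 − 87.75)² / 87.75 = 0.0577
  colored waxy: (87 − 87.75)² / 87.75 = 0.0064
  colorless starchy: (87 − 87.75)² / 87.75 = 0.0064
  colorless waxy: (87 − 87.75)² / 87.75 = 0.0064
χ² = 0.0577 + 0.0064 + 0.0064 + 0.0064 = 0.0769 ≈ 0.077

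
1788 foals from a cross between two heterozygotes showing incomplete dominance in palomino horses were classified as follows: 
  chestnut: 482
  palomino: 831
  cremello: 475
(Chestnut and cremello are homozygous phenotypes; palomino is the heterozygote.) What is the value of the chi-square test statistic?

With incomplete dominance, a heterozygote × heterozygote cross gives a 1:2:1 phenotypic ratio.
Under the 1:2:1 hypothesis (Σ ratio = 4, N = 1788):
  chestnut: 1788 × 1/4 = 447
  palomino: 1788 × 2/4 = 894
  cremello: 1788 × 1/4 = 447
χ² = Σ (O − E)² / E
  chestnut: (482 − 447)² / 447 = 2.7405
  palomino: (831 − 894)² / 894 = 4.4396
  cremello: (475 − 447)² / 447 = 1.7539
χ² = 2.7405 + 4.4396 + 1.7539 = 8.934

8.934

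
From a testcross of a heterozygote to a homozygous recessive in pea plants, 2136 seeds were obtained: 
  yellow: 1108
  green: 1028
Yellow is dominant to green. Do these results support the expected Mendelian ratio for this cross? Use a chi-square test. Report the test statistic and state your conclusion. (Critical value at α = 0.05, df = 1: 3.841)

2.996; consistent

A testcross of a heterozygote (Aa × aa) gives a 1:1 phenotypic ratio.
Under the 1:1 hypothesis (Σ ratio = 2, N = 2136):
  yellow: 2136 × 1/2 = 1068
  green: 2136 × 1/2 = 1068
χ² = Σ (O − E)² / E
  yellow: (1108 − 1068)² / 1068 = 1.4981
  green: (1028 − 1068)² / 1068 = 1.4981
χ² = 1.4981 + 1.4981 = 2.9962 ≈ 2.996
Degrees of freedom = 2 − 1 = 1; critical value at α = 0.05 is 3.841.
Since 2.996 < 3.841, we fail to reject the null hypothesis — the data are consistent with the 1:1 ratio.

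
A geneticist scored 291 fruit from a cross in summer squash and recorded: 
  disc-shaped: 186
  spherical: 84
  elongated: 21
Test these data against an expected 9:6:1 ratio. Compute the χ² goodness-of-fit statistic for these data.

Total ratio parts = 16. Expected numbers out of 291:
  disc-shaped: 291 × 9/16 = 163.6875
  spherical: 291 × 6/16 = 109.125
  elongated: 291 × 1/16 = 18.1875
χ² = Σ (O − E)² / E
  disc-shaped: (186 − 163.6875)² / 163.6875 = 3.0415
  spherical: (84 − 109.125)² / 109.125 = 5.7848
  elongated: (21 − 18.1875)² / 18.1875 = 0.4349
χ² = 3.0415 + 5.7848 + 0.4349 = 9.2612 ≈ 9.261

9.261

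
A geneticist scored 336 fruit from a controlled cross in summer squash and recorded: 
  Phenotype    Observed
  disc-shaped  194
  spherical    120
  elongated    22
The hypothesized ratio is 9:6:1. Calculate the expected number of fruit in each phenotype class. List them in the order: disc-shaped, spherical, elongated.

Total ratio parts = 16. Expected numbers out of 336:
  disc-shaped: 336 × 9/16 = 189
  spherical: 336 × 6/16 = 126
  elongated: 336 × 1/16 = 21

189, 126, 21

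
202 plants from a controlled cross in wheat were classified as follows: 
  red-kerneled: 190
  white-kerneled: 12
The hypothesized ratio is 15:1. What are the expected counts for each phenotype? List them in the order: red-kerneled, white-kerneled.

Expected counts for N = 202 under a 15:1 ratio (total parts = 16):
  red-kerneled: 202 × 15/16 = 189.375
  white-kerneled: 202 × 1/16 = 12.625

189.375, 12.625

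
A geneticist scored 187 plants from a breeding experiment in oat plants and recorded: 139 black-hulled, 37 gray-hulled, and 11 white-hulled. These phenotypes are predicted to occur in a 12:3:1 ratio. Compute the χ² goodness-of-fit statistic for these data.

0.159

Total ratio parts = 16. Expected numbers out of 187:
  black-hulled: 187 × 12/16 = 140.25
  gray-hulled: 187 × 3/16 = 35.0625
  white-hulled: 187 × 1/16 = 11.6875
χ² = Σ (O − E)² / E
  black-hulled: (139 − 140.25)² / 140.25 = 0.0111
  gray-hulled: (37 − 35.0625)² / 35.0625 = 0.1071
  white-hulled: (11 − 11.6875)² / 11.6875 = 0.0404
χ² = 0.0111 + 0.1071 + 0.0404 = 0.1586 ≈ 0.159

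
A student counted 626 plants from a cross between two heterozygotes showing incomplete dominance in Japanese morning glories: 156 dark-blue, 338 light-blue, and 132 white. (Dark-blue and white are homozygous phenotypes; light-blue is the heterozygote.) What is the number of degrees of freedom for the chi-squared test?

With incomplete dominance, a heterozygote × heterozygote cross gives a 1:2:1 phenotypic ratio.
A goodness-of-fit test with 3 phenotype classes has df = 3 − 1 = 2.

2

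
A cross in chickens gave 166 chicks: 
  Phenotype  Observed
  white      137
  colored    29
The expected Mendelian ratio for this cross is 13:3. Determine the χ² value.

0.179

Expected counts for N = 166 under a 13:3 ratio (total parts = 16):
  white: 166 × 13/16 = 134.875
  colored: 166 × 3/16 = 31.125
χ² = Σ (O − E)² / E
  white: (137 − 134.875)² / 134.875 = 0.0335
  colored: (29 − 31.125)² / 31.125 = 0.1451
χ² = 0.0335 + 0.1451 = 0.1786 ≈ 0.179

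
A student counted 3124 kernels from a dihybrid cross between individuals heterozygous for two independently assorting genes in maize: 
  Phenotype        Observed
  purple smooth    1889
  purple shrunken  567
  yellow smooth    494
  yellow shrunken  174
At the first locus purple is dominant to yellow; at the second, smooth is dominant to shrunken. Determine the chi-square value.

27.162

A dihybrid F₂ with independent assortment and complete dominance at both loci gives a 9:3:3:1 phenotypic ratio.
Under the 9:3:3:1 hypothesis (Σ ratio = 16, N = 3124):
  purple smooth: 3124 × 9/16 = 1757.25
  purple shrunken: 3124 × 3/16 = 585.75
  yellow smooth: 3124 × 3/16 = 585.75
  yellow shrunken: 3124 × 1/16 = 195.25
χ² = Σ (O − E)² / E
  purple smooth: (1889 − 1757.25)² / 1757.25 = 9.8780
  purple shrunken: (567 − 585.75)² / 585.75 = 0.6002
  yellow smooth: (494 − 585.75)² / 585.75 = 14.3714
  yellow shrunken: (174 − 195.25)² / 195.25 = 2.3127
χ² = 9.8780 + 0.6002 + 14.3714 + 2.3127 = 27.1623 ≈ 27.162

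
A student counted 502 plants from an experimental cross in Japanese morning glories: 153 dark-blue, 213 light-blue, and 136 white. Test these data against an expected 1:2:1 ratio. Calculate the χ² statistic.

12.657

Total ratio parts = 4. Expected numbers out of 502:
  dark-blue: 502 × 1/4 = 125.5
  light-blue: 502 × 2/4 = 251
  white: 502 × 1/4 = 125.5
χ² = Σ (O − E)² / E
  dark-blue: (153 − 125.5)² / 125.5 = 6.0259
  light-blue: (213 − 251)² / 251 = 5.7530
  white: (136 − 125.5)² / 125.5 = 0.8785
χ² = 6.0259 + 5.7530 + 0.8785 = 12.6574 ≈ 12.657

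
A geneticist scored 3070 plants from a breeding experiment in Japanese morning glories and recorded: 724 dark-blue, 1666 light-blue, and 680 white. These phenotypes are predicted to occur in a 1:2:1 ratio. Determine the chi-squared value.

Under the 1:2:1 hypothesis (Σ ratio = 4, N = 3070):
  dark-blue: 3070 × 1/4 = 767.5
  light-blue: 3070 × 2/4 = 1535
  white: 3070 × 1/4 = 767.5
χ² = Σ (O − E)² / E
  dark-blue: (724 − 767.5)² / 767.5 = 2.4655
  light-blue: (1666 − 1535)² / 1535 = 11.1798
  white: (680 − 767.5)² / 767.5 = 9.9756
χ² = 2.4655 + 11.1798 + 9.9756 = 23.6209 ≈ 23.621

23.621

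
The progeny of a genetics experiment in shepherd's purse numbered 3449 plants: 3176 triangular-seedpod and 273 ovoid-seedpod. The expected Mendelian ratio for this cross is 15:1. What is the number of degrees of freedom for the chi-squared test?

1

A goodness-of-fit test with 2 phenotype classes has df = 2 − 1 = 1.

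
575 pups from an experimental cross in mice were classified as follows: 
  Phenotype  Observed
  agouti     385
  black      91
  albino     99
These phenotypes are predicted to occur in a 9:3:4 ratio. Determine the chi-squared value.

28.270

Expected counts for N = 575 under a 9:3:4 ratio (total parts = 16):
  agouti: 575 × 9/16 = 323.4375
  black: 575 × 3/16 = 107.8125
  albino: 575 × 4/16 = 143.75
χ² = Σ (O − E)² / E
  agouti: (385 − 323.4375)² / 323.4375 = 11.7177
  black: (91 − 107.8125)² / 107.8125 = 2.6218
  albino: (99 − 143.75)² / 143.75 = 13.9309
χ² = 11.7177 + 2.6218 + 13.9309 = 28.2704 ≈ 28.270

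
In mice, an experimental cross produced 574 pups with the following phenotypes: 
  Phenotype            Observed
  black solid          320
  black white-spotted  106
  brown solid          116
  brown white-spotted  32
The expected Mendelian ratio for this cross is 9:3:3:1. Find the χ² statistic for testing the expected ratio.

The 9:3:3:1 ratio has 16 parts, so with N = 574 the expected counts are:
  black solid: 574 × 9/16 = 322.875
  black white-spotted: 574 × 3/16 = 107.625
  brown solid: 574 × 3/16 = 107.625
  brown white-spotted: 574 × 1/16 = 35.875
χ² = Σ (O − E)² / E
  black solid: (320 − 322.875)² / 322.875 = 0.0256
  black white-spotted: (106 − 107.625)² / 107.625 = 0.0245
  brown solid: (116 − 107.625)² / 107.625 = 0.6517
  brown white-spotted: (32 − 35.875)² / 35.875 = 0.4186
χ² = 0.0256 + 0.0245 + 0.6517 + 0.4186 = 1.1204 ≈ 1.120

1.120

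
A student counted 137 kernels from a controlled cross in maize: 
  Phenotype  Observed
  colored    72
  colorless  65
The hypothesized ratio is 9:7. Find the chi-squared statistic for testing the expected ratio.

0.760

Expected counts for N = 137 under a 9:7 ratio (total parts = 16):
  colored: 137 × 9/16 = 77.0625
  colorless: 137 × 7/16 = 59.9375
χ² = Σ (O − E)² / E
  colored: (72 − 77.0625)² / 77.0625 = 0.3326
  colorless: (65 − 59.9375)² / 59.9375 = 0.4276
χ² = 0.3326 + 0.4276 = 0.7602 ≈ 0.760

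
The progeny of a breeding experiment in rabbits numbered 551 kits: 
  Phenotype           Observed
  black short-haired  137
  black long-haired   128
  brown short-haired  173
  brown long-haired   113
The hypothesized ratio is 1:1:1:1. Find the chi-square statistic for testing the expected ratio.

14.162

Expected counts for N = 551 under a 1:1:1:1 ratio (total parts = 4):
  black short-haired: 551 × 1/4 = 137.75
  black long-haired: 551 × 1/4 = 137.75
  brown short-haired: 551 × 1/4 = 137.75
  brown long-haired: 551 × 1/4 = 137.75
χ² = Σ (O − E)² / E
  black short-haired: (137 − 137.75)² / 137.75 = 0.0041
  black long-haired: (128 − 137.75)² / 137.75 = 0.6901
  brown short-haired: (173 − 137.75)² / 137.75 = 9.0204
  brown long-haired: (113 − 137.75)² / 137.75 = 4.4469
χ² = 0.0041 + 0.6901 + 9.0204 + 4.4469 = 14.1615 ≈ 14.162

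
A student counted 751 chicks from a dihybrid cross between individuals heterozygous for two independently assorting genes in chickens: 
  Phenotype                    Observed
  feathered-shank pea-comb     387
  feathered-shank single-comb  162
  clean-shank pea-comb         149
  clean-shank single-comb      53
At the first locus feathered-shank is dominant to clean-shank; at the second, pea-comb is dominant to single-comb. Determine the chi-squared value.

7.420

A dihybrid F₂ with independent assortment and complete dominance at both loci gives a 9:3:3:1 phenotypic ratio.
Total ratio parts = 16. Expected numbers out of 751:
  feathered-shank pea-comb: 751 × 9/16 = 422.4375
  feathered-shank single-comb: 751 × 3/16 = 140.8125
  clean-shank pea-comb: 751 × 3/16 = 140.8125
  clean-shank single-comb: 751 × 1/16 = 46.9375
χ² = Σ (O − E)² / E
  feathered-shank pea-comb: (387 − 422.4375)² / 422.4375 = 2.9728
  feathered-shank single-comb: (162 − 140.8125)² / 140.8125 = 3.1880
  clean-shank pea-comb: (149 − 140.8125)² / 140.8125 = 0.4761
  clean-shank single-comb: (53 − 46.9375)² / 46.9375 = 0.7830
χ² = 2.9728 + 3.1880 + 0.4761 + 0.7830 = 7.4199 ≈ 7.420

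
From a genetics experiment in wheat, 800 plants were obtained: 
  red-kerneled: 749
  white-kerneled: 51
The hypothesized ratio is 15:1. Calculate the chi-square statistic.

Total ratio parts = 16. Expected numbers out of 800:
  red-kerneled: 800 × 15/16 = 750
  white-kerneled: 800 × 1/16 = 50
χ² = Σ (O − E)² / E
  red-kerneled: (749 − 750)² / 750 = 0.0013
  white-kerneled: (51 − 50)² / 50 = 0.0200
χ² = 0.0013 + 0.0200 = 0.0213 ≈ 0.021

0.021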